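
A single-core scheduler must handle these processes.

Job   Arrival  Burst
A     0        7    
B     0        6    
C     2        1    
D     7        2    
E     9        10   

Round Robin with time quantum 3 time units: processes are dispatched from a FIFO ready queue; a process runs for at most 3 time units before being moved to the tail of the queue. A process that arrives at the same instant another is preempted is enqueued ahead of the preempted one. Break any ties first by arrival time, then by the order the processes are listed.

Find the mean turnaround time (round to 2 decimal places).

12.40

Timeline: | A 0-3 | B 3-6 | C 6-7 | A 7-10 | B 10-13 | D 13-15 | E 15-18 | A 18-19 | E 19-26 |
Completion: A=19  B=13  C=7  D=15  E=26
Turnaround (C−A): A=19  B=13  C=5  D=8  E=17
Turnaround times: A=19, B=13, C=5, D=8, E=17
Average turnaround = (19+13+5+8+17) / 5 = 62/5 = 12.40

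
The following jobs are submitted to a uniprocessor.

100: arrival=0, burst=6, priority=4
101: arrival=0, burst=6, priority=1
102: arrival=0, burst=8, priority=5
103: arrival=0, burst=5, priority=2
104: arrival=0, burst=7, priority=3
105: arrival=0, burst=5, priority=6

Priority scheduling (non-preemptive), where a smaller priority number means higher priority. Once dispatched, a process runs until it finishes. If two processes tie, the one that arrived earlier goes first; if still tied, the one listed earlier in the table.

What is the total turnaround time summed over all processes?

128

Gantt: | 101 0-6 | 103 6-11 | 104 11-18 | 100 18-24 | 102 24-32 | 105 32-37 |
Completion: 100=24  101=6  102=32  103=11  104=18  105=37
Turnaround (C−A): 100=24  101=6  102=32  103=11  104=18  105=37
Turnaround = completion − arrival: 100=24, 101=6, 102=32, 103=11, 104=18, 105=37
Total turnaround = 24 + 6 + 32 + 11 + 18 + 37 = 128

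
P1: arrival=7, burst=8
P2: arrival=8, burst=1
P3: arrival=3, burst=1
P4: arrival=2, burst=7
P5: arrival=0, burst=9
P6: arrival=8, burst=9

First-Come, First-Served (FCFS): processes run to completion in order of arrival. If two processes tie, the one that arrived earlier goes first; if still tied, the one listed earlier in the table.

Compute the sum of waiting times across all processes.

Timeline: | P5 0-9 | P4 9-16 | P3 16-17 | P1 17-25 | P2 25-26 | P6 26-35 |
Completion: P1=25  P2=26  P3=17  P4=16  P5=9  P6=35
Waiting = turnaround − burst: P1=10, P2=17, P3=13, P4=7, P5=0, P6=18
Total waiting = 10 + 17 + 13 + 7 + 0 + 18 = 65

65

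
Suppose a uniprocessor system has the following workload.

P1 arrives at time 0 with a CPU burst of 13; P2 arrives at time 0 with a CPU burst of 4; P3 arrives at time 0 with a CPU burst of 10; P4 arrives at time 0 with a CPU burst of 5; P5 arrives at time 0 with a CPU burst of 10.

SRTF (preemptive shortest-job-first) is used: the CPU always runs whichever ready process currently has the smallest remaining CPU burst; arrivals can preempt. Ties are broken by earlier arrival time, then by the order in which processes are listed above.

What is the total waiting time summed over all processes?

Schedule: | P2 0-4 | P4 4-9 | P3 9-19 | P5 19-29 | P1 29-42 |
Completion: P1=42  P2=4  P3=19  P4=9  P5=29
Waiting = turnaround − burst: P1=29, P2=0, P3=9, P4=4, P5=19
Total waiting = 29 + 0 + 9 + 4 + 19 = 61

61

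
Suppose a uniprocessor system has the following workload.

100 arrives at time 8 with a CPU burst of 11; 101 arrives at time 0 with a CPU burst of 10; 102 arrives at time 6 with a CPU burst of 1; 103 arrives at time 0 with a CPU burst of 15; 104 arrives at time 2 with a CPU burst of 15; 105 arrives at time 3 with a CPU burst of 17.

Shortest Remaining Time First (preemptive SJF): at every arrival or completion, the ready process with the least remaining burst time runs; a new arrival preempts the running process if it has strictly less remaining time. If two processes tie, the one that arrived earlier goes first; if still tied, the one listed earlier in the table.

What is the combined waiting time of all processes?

Schedule: | 101 0-6 | 102 6-7 | 101 7-11 | 100 11-22 | 103 22-37 | 104 37-52 | 105 52-69 |
Completion: 100=22  101=11  102=7  103=37  104=52  105=69
Turnaround (C−A): 100=14  101=11  102=1  103=37  104=50  105=66
Waiting = turnaround − burst: 100=3, 101=1, 102=0, 103=22, 104=35, 105=49
Total waiting = 3 + 1 + 0 + 22 + 35 + 49 = 110

110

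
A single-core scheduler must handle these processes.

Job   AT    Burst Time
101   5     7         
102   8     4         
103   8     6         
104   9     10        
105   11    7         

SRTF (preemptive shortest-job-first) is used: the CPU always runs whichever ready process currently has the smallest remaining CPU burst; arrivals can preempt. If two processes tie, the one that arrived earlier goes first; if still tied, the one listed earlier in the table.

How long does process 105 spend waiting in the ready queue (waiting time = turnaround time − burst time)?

11

Timeline: | idle 0-5 | 101 5-12 | 102 12-16 | 103 16-22 | 105 22-29 | 104 29-39 |
Completion: 101=12  102=16  103=22  104=39  105=29
Turnaround (C−A): 101=7  102=8  103=14  104=30  105=18
Waiting(105) = turnaround − burst = 18 − 7 = 11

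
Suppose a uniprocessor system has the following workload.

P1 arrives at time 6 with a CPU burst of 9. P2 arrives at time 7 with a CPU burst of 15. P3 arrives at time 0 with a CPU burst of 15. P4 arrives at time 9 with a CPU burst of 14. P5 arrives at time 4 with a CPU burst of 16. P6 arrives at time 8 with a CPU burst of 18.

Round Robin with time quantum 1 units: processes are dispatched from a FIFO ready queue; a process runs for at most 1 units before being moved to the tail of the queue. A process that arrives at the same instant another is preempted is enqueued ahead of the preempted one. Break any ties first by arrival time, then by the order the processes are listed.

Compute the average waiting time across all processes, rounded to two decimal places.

54.67

Gantt: | P3 0-4 | P5 4-5 | P3 5-6 | P5 6-7 | P1 7-8 | P3 8-9 | P2 9-10 | P5 10-11 | P6 11-12 | P1 12-13 | P4 13-14 | P3 14-15 | P2 15-16 | P5 16-17 | P6 17-18 | P1 18-19 | P4 19-20 | P3 20-21 | P2 21-22 | P5 22-23 | P6 23-24 | P1 24-25 | P4 25-26 | P3 26-27 | P2 27-28 | P5 28-29 | P6 29-30 | P1 30-31 | P4 31-32 | P3 32-33 | P2 33-34 | P5 34-35 | P6 35-36 | P1 36-37 | P4 37-38 | P3 38-39 | P2 39-40 | P5 40-41 | P6 41-42 | P1 42-43 | P4 43-44 | P3 44-45 | P2 45-46 | P5 46-47 | P6 47-48 | P1 48-49 | P4 49-50 | P3 50-51 | P2 51-52 | P5 52-53 | P6 53-54 | P1 54-55 | P4 55-56 | P3 56-57 | P2 57-58 | P5 58-59 | P6 59-60 | P4 60-61 | P3 61-62 | P2 62-63 | P5 63-64 | P6 64-65 | P4 65-66 | P2 66-67 | P5 67-68 | P6 68-69 | P4 69-70 | P2 70-71 | P5 71-72 | P6 72-73 | P4 73-74 | P2 74-75 | P5 75-76 | P6 76-77 | P4 77-78 | P2 78-79 | P5 79-80 | P6 80-81 | P4 81-82 | P2 82-83 | P6 83-87 |
Completion: P1=55  P2=83  P3=62  P4=82  P5=80  P6=87
Turnaround (C−A): P1=49  P2=76  P3=62  P4=73  P5=76  P6=79
Waiting times: P1=40, P2=61, P3=47, P4=59, P5=60, P6=61
Average waiting = (40+61+47+59+60+61) / 6 = 328/6 = 54.67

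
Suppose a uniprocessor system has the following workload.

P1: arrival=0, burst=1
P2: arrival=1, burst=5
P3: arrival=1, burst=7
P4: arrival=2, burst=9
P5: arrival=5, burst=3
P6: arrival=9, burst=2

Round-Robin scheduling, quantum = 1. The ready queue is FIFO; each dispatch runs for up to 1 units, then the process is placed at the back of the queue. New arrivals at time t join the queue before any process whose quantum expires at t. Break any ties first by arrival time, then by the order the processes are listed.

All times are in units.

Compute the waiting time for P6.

Schedule: | P1 0-1 | P2 1-2 | P3 2-3 | P4 3-4 | P2 4-5 | P3 5-6 | P4 6-7 | P5 7-8 | P2 8-9 | P3 9-10 | P4 10-11 | P5 11-12 | P6 12-13 | P2 13-14 | P3 14-15 | P4 15-16 | P5 16-17 | P6 17-18 | P2 18-19 | P3 19-20 | P4 20-21 | P3 21-22 | P4 22-23 | P3 23-24 | P4 24-27 |
Completion: P1=1  P2=19  P3=24  P4=27  P5=17  P6=18
Waiting(P6) = turnaround − burst = 9 − 2 = 7

7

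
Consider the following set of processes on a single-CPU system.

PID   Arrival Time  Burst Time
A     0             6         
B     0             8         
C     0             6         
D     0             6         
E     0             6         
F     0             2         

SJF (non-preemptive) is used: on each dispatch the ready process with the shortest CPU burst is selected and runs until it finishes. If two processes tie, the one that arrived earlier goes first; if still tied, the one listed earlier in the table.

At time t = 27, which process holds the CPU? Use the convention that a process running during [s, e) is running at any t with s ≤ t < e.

Timeline: | F 0-2 | A 2-8 | C 8-14 | D 14-20 | E 20-26 | B 26-34 |
Completion: A=8  B=34  C=14  D=20  E=26  F=2

B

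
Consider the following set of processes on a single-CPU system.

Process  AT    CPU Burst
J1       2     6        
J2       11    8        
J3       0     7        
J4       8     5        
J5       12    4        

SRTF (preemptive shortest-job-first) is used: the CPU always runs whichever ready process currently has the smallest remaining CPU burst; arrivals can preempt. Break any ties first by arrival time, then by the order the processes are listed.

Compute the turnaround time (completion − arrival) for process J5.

Timeline: | J3 0-7 | J1 7-13 | J5 13-17 | J4 17-22 | J2 22-30 |
Completion: J1=13  J2=30  J3=7  J4=22  J5=17
Turnaround (C−A): J1=11  J2=19  J3=7  J4=14  J5=5
Turnaround(J5) = completion − arrival = 17 − 12 = 5

5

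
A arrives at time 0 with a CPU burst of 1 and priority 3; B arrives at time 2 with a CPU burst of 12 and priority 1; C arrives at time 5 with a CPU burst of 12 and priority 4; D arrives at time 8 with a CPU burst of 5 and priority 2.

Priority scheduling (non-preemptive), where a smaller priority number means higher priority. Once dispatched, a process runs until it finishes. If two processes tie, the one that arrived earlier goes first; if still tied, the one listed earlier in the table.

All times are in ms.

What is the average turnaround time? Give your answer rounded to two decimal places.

Timeline: | A 0-1 | idle 1-2 | B 2-14 | D 14-19 | C 19-31 |
Completion: A=1  B=14  C=31  D=19
Turnaround (C−A): A=1  B=12  C=26  D=11
Turnaround times: A=1, B=12, C=26, D=11
Average turnaround = (1+12+26+11) / 4 = 50/4 = 12.50

12.50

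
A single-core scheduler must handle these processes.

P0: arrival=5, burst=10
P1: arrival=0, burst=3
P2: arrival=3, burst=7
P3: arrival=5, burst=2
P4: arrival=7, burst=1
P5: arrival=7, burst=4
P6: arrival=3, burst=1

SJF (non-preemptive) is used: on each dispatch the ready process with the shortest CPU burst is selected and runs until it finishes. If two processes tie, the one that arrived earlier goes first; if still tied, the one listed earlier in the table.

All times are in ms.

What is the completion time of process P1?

3

Schedule: | P1 0-3 | P6 3-4 | P2 4-11 | P4 11-12 | P3 12-14 | P5 14-18 | P0 18-28 |
Completion: P0=28  P1=3  P2=11  P3=14  P4=12  P5=18  P6=4
Turnaround (C−A): P0=23  P1=3  P2=8  P3=9  P4=5  P5=11  P6=1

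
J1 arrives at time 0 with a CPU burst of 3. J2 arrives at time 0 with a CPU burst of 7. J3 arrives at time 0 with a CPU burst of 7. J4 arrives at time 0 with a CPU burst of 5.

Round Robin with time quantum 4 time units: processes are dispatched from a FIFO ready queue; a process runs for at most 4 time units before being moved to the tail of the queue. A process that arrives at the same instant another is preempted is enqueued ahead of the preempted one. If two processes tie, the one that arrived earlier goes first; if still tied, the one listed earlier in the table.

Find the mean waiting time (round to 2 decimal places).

Gantt: | J1 0-3 | J2 3-7 | J3 7-11 | J4 11-15 | J2 15-18 | J3 18-21 | J4 21-22 |
Completion: J1=3  J2=18  J3=21  J4=22
Turnaround (C−A): J1=3  J2=18  J3=21  J4=22
Waiting times: J1=0, J2=11, J3=14, J4=17
Average waiting = (0+11+14+17) / 4 = 42/4 = 10.50

10.50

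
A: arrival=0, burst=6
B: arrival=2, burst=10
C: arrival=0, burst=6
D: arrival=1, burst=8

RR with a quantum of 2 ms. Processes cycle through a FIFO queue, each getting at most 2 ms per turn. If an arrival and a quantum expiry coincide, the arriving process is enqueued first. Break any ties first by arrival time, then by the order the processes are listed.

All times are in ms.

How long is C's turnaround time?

20

Schedule: | A 0-2 | C 2-4 | D 4-6 | B 6-8 | A 8-10 | C 10-12 | D 12-14 | B 14-16 | A 16-18 | C 18-20 | D 20-22 | B 22-24 | D 24-26 | B 26-30 |
Completion: A=18  B=30  C=20  D=26
Turnaround (C−A): A=18  B=28  C=20  D=25
Turnaround(C) = completion − arrival = 20 − 0 = 20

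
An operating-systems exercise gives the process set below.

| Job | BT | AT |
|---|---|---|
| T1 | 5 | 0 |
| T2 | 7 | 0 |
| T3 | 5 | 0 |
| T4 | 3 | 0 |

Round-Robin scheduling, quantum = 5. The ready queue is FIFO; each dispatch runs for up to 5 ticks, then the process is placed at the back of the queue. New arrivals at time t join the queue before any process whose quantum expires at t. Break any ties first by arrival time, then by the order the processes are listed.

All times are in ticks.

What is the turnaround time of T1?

5

Gantt: | T1 0-5 | T2 5-10 | T3 10-15 | T4 15-18 | T2 18-20 |
Completion: T1=5  T2=20  T3=15  T4=18
Turnaround (C−A): T1=5  T2=20  T3=15  T4=18
Turnaround(T1) = completion − arrival = 5 − 0 = 5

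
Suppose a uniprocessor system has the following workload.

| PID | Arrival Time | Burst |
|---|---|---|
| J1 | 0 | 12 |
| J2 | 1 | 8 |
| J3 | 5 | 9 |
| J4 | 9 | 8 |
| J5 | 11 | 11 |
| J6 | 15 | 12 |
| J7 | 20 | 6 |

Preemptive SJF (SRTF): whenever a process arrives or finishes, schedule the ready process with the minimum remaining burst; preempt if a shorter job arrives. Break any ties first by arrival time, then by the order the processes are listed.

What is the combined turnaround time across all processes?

186

Gantt: | J1 0-1 | J2 1-9 | J4 9-17 | J3 17-26 | J7 26-32 | J1 32-43 | J5 43-54 | J6 54-66 |
Completion: J1=43  J2=9  J3=26  J4=17  J5=54  J6=66  J7=32
Turnaround (C−A): J1=43  J2=8  J3=21  J4=8  J5=43  J6=51  J7=12
Turnaround = completion − arrival: J1=43, J2=8, J3=21, J4=8, J5=43, J6=51, J7=12
Total turnaround = 43 + 8 + 21 + 8 + 43 + 51 + 12 = 186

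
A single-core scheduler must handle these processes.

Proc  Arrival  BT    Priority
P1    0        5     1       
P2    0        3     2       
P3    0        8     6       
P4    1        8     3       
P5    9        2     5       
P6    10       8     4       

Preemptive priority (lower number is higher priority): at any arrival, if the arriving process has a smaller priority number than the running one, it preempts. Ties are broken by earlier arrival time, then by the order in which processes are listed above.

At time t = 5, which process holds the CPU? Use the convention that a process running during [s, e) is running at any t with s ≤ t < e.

Schedule: | P1 0-5 | P2 5-8 | P4 8-16 | P6 16-24 | P5 24-26 | P3 26-34 |
Completion: P1=5  P2=8  P3=34  P4=16  P5=26  P6=24
Turnaround (C−A): P1=5  P2=8  P3=34  P4=15  P5=17  P6=14

P2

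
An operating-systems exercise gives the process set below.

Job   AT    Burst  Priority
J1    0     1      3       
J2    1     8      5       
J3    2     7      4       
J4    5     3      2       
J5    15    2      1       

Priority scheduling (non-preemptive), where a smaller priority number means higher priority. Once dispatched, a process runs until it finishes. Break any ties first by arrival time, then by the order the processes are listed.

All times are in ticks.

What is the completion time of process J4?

Schedule: | J1 0-1 | J2 1-9 | J4 9-12 | J3 12-19 | J5 19-21 |
Completion: J1=1  J2=9  J3=19  J4=12  J5=21
Turnaround (C−A): J1=1  J2=8  J3=17  J4=7  J5=6

12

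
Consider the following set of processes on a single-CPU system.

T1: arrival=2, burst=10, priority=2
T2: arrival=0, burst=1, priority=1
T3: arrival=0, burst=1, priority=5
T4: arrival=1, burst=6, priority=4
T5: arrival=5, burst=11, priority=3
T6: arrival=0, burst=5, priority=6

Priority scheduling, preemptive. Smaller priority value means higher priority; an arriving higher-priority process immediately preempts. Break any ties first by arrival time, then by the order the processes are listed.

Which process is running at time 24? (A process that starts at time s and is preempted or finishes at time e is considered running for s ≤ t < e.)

Schedule: | T2 0-1 | T4 1-2 | T1 2-12 | T5 12-23 | T4 23-28 | T3 28-29 | T6 29-34 |
Completion: T1=12  T2=1  T3=29  T4=28  T5=23  T6=34

T4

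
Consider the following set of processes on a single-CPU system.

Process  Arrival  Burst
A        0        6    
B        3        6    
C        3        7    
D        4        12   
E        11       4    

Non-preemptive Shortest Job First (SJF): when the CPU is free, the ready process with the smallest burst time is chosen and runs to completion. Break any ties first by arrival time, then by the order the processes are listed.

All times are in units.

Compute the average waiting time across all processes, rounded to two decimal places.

Schedule: | A 0-6 | B 6-12 | E 12-16 | C 16-23 | D 23-35 |
Completion: A=6  B=12  C=23  D=35  E=16
Waiting times: A=0, B=3, C=13, D=19, E=1
Average waiting = (0+3+13+19+1) / 5 = 36/5 = 7.20

7.20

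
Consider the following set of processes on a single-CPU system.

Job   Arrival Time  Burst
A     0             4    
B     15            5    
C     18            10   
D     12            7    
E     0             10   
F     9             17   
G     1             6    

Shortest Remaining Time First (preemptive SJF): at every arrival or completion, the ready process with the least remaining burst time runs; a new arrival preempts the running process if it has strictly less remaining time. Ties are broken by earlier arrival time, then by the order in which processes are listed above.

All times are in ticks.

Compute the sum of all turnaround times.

135

Gantt: | A 0-4 | G 4-10 | E 10-12 | D 12-19 | B 19-24 | E 24-32 | C 32-42 | F 42-59 |
Completion: A=4  B=24  C=42  D=19  E=32  F=59  G=10
Turnaround = completion − arrival: A=4, B=9, C=24, D=7, E=32, F=50, G=9
Total turnaround = 4 + 9 + 24 + 7 + 32 + 50 + 9 = 135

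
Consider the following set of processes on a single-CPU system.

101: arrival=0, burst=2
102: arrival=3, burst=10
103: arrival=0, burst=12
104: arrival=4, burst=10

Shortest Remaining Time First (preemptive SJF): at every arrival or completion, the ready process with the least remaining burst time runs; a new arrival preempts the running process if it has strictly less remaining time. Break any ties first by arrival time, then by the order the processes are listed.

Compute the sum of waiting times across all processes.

31

Schedule: | 101 0-2 | 103 2-3 | 102 3-13 | 104 13-23 | 103 23-34 |
Completion: 101=2  102=13  103=34  104=23
Waiting = turnaround − burst: 101=0, 102=0, 103=22, 104=9
Total waiting = 0 + 0 + 22 + 9 = 31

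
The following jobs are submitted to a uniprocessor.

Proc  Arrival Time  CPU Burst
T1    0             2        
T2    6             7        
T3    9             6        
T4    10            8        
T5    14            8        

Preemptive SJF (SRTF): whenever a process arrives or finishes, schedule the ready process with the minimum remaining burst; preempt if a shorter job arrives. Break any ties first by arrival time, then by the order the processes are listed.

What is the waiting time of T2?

Schedule: | T1 0-2 | idle 2-6 | T2 6-13 | T3 13-19 | T4 19-27 | T5 27-35 |
Completion: T1=2  T2=13  T3=19  T4=27  T5=35
Turnaround (C−A): T1=2  T2=7  T3=10  T4=17  T5=21
Waiting(T2) = turnaround − burst = 7 − 7 = 0

0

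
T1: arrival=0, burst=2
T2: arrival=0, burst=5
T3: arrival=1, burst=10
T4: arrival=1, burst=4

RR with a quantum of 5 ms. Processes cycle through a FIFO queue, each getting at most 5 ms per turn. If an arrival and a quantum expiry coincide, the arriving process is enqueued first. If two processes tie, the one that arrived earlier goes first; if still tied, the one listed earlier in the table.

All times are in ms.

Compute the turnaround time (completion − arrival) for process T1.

2

Timeline: | T1 0-2 | T2 2-7 | T3 7-12 | T4 12-16 | T3 16-21 |
Completion: T1=2  T2=7  T3=21  T4=16
Turnaround(T1) = completion − arrival = 2 − 0 = 2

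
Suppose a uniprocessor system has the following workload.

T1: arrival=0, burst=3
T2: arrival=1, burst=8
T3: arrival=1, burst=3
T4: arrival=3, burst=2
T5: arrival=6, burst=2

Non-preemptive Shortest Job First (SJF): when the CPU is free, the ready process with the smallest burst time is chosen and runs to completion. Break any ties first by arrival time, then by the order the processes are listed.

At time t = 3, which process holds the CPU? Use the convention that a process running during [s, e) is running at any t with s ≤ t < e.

Gantt: | T1 0-3 | T4 3-5 | T3 5-8 | T5 8-10 | T2 10-18 |
Completion: T1=3  T2=18  T3=8  T4=5  T5=10

T4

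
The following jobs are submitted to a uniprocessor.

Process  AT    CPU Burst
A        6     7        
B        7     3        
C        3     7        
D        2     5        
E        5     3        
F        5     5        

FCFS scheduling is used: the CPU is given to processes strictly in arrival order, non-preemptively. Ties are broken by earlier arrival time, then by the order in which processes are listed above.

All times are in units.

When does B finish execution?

Timeline: | idle 0-2 | D 2-7 | C 7-14 | E 14-17 | F 17-22 | A 22-29 | B 29-32 |
Completion: A=29  B=32  C=14  D=7  E=17  F=22
Turnaround (C−A): A=23  B=25  C=11  D=5  E=12  F=17

32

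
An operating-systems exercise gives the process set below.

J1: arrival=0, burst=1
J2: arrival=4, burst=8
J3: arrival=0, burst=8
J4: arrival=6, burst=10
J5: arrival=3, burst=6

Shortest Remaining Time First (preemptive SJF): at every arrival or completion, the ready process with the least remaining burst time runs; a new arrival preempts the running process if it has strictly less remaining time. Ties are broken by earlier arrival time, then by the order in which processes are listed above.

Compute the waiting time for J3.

Gantt: | J1 0-1 | J3 1-9 | J5 9-15 | J2 15-23 | J4 23-33 |
Completion: J1=1  J2=23  J3=9  J4=33  J5=15
Waiting(J3) = turnaround − burst = 9 − 8 = 1

1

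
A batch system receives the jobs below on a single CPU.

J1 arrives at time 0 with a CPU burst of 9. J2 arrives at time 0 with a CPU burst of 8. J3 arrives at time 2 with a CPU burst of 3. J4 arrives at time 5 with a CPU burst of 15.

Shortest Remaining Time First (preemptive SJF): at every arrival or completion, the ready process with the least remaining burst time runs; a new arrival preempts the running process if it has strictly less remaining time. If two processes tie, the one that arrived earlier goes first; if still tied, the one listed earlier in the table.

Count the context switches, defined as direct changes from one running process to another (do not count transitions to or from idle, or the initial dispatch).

Schedule: | J2 0-2 | J3 2-5 | J2 5-11 | J1 11-20 | J4 20-35 |
Completion: J1=20  J2=11  J3=5  J4=35

4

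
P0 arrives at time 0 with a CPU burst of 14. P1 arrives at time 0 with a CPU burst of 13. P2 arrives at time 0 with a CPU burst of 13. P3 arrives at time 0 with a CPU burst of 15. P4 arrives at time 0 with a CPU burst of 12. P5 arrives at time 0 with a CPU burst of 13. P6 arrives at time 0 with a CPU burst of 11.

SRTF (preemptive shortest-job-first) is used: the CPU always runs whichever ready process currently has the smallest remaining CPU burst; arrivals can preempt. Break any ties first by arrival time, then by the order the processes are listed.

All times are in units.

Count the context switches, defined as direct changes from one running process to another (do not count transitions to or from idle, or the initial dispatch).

6

Gantt: | P6 0-11 | P4 11-23 | P1 23-36 | P2 36-49 | P5 49-62 | P0 62-76 | P3 76-91 |
Completion: P0=76  P1=36  P2=49  P3=91  P4=23  P5=62  P6=11
Turnaround (C−A): P0=76  P1=36  P2=49  P3=91  P4=23  P5=62  P6=11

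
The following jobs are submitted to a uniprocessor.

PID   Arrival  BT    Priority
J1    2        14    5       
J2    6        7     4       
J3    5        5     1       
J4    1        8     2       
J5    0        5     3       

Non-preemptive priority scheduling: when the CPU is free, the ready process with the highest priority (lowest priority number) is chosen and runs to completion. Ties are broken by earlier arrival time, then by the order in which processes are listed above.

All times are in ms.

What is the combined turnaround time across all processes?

83

Schedule: | J5 0-5 | J3 5-10 | J4 10-18 | J2 18-25 | J1 25-39 |
Completion: J1=39  J2=25  J3=10  J4=18  J5=5
Turnaround (C−A): J1=37  J2=19  J3=5  J4=17  J5=5
Turnaround = completion − arrival: J1=37, J2=19, J3=5, J4=17, J5=5
Total turnaround = 37 + 19 + 5 + 17 + 5 = 83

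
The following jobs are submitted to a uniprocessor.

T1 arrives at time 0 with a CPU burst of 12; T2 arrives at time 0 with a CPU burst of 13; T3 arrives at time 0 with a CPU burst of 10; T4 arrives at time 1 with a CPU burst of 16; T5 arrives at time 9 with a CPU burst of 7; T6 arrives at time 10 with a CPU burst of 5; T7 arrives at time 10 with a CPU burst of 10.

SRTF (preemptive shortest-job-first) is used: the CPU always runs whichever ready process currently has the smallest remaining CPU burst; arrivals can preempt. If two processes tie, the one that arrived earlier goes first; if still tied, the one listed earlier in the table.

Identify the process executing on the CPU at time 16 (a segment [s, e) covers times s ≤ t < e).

T5

Gantt: | T3 0-10 | T6 10-15 | T5 15-22 | T7 22-32 | T1 32-44 | T2 44-57 | T4 57-73 |
Completion: T1=44  T2=57  T3=10  T4=73  T5=22  T6=15  T7=32
Turnaround (C−A): T1=44  T2=57  T3=10  T4=72  T5=13  T6=5  T7=22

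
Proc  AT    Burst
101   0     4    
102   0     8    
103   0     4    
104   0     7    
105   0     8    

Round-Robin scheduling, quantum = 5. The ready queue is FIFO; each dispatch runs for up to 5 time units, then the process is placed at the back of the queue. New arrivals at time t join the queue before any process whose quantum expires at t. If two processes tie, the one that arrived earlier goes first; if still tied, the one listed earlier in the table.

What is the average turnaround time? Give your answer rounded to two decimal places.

Schedule: | 101 0-4 | 102 4-9 | 103 9-13 | 104 13-18 | 105 18-23 | 102 23-26 | 104 26-28 | 105 28-31 |
Completion: 101=4  102=26  103=13  104=28  105=31
Turnaround (C−A): 101=4  102=26  103=13  104=28  105=31
Turnaround times: 101=4, 102=26, 103=13, 104=28, 105=31
Average turnaround = (4+26+13+28+31) / 5 = 102/5 = 20.40

20.40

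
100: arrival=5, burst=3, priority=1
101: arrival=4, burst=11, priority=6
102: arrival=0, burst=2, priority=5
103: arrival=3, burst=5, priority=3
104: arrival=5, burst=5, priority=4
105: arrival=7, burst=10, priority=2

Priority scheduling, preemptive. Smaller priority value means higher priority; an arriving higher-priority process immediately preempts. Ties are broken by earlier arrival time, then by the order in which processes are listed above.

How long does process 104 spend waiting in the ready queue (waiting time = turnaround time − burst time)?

16

Gantt: | 102 0-2 | idle 2-3 | 103 3-5 | 100 5-8 | 105 8-18 | 103 18-21 | 104 21-26 | 101 26-37 |
Completion: 100=8  101=37  102=2  103=21  104=26  105=18
Waiting(104) = turnaround − burst = 21 − 5 = 16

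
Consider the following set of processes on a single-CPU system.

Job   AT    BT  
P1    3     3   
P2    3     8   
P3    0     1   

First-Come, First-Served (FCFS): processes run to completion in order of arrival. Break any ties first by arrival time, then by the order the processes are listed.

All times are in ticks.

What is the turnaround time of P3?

Schedule: | P3 0-1 | idle 1-3 | P1 3-6 | P2 6-14 |
Completion: P1=6  P2=14  P3=1
Turnaround(P3) = completion − arrival = 1 − 0 = 1

1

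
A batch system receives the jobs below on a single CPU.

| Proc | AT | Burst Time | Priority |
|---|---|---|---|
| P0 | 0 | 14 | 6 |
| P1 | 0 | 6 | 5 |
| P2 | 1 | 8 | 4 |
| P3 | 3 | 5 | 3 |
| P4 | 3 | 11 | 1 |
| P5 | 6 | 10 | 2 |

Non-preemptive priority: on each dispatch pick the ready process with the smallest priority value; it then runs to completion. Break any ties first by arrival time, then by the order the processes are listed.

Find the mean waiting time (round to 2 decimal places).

Schedule: | P1 0-6 | P4 6-17 | P5 17-27 | P3 27-32 | P2 32-40 | P0 40-54 |
Completion: P0=54  P1=6  P2=40  P3=32  P4=17  P5=27
Turnaround (C−A): P0=54  P1=6  P2=39  P3=29  P4=14  P5=21
Waiting times: P0=40, P1=0, P2=31, P3=24, P4=3, P5=11
Average waiting = (40+0+31+24+3+11) / 6 = 109/6 = 18.17

18.17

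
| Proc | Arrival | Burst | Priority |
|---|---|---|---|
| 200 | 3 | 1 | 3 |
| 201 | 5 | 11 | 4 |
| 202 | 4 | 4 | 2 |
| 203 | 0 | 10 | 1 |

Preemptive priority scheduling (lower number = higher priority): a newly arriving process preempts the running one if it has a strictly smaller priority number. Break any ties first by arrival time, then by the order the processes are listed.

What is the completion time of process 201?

26

Schedule: | 203 0-10 | 202 10-14 | 200 14-15 | 201 15-26 |
Completion: 200=15  201=26  202=14  203=10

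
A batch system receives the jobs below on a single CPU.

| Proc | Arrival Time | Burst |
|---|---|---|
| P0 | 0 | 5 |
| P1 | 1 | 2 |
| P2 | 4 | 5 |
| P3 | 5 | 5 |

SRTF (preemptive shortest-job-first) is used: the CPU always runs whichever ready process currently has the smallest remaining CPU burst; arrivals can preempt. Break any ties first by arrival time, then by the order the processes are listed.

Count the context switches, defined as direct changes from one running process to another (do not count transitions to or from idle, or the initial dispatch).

4

Schedule: | P0 0-1 | P1 1-3 | P0 3-7 | P2 7-12 | P3 12-17 |
Completion: P0=7  P1=3  P2=12  P3=17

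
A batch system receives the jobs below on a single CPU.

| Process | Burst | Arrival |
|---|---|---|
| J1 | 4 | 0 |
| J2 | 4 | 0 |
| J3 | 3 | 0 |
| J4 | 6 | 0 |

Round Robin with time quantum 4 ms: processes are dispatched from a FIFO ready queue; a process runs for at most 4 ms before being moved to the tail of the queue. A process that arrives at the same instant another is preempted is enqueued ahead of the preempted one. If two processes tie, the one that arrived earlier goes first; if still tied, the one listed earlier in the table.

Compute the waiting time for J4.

Gantt: | J1 0-4 | J2 4-8 | J3 8-11 | J4 11-17 |
Completion: J1=4  J2=8  J3=11  J4=17
Turnaround (C−A): J1=4  J2=8  J3=11  J4=17
Waiting(J4) = turnaround − burst = 17 − 6 = 11

11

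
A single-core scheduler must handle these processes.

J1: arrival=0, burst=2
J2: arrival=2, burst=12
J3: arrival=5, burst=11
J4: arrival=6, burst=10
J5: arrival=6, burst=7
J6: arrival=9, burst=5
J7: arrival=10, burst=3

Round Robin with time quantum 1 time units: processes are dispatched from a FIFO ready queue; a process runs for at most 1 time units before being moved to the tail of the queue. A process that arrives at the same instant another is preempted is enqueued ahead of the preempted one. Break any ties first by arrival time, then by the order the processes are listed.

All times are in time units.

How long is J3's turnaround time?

45

Schedule: | J1 0-2 | J2 2-5 | J3 5-6 | J2 6-7 | J4 7-8 | J5 8-9 | J3 9-10 | J2 10-11 | J4 11-12 | J6 12-13 | J5 13-14 | J7 14-15 | J3 15-16 | J2 16-17 | J4 17-18 | J6 18-19 | J5 19-20 | J7 20-21 | J3 21-22 | J2 22-23 | J4 23-24 | J6 24-25 | J5 25-26 | J7 26-27 | J3 27-28 | J2 28-29 | J4 29-30 | J6 30-31 | J5 31-32 | J3 32-33 | J2 33-34 | J4 34-35 | J6 35-36 | J5 36-37 | J3 37-38 | J2 38-39 | J4 39-40 | J5 40-41 | J3 41-42 | J2 42-43 | J4 43-44 | J3 44-45 | J2 45-46 | J4 46-47 | J3 47-48 | J4 48-49 | J3 49-50 |
Completion: J1=2  J2=46  J3=50  J4=49  J5=41  J6=36  J7=27
Turnaround(J3) = completion − arrival = 50 − 5 = 45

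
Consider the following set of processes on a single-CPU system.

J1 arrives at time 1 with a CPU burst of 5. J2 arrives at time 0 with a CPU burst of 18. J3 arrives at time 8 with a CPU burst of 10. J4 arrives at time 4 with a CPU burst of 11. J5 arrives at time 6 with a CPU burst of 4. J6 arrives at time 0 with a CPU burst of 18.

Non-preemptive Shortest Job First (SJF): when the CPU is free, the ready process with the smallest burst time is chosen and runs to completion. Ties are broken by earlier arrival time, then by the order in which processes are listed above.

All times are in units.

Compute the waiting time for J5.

12

Timeline: | J2 0-18 | J5 18-22 | J1 22-27 | J3 27-37 | J4 37-48 | J6 48-66 |
Completion: J1=27  J2=18  J3=37  J4=48  J5=22  J6=66
Waiting(J5) = turnaround − burst = 16 − 4 = 12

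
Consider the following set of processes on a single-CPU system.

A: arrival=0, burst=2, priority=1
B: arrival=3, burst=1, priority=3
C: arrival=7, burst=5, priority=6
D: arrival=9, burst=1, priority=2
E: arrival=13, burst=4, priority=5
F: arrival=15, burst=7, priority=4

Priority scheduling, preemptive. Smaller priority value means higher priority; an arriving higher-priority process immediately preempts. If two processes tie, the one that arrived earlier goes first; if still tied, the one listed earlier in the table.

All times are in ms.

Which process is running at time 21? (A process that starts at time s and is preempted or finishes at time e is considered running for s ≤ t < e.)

F

Schedule: | A 0-2 | idle 2-3 | B 3-4 | idle 4-7 | C 7-9 | D 9-10 | C 10-13 | E 13-15 | F 15-22 | E 22-24 |
Completion: A=2  B=4  C=13  D=10  E=24  F=22
Turnaround (C−A): A=2  B=1  C=6  D=1  E=11  F=7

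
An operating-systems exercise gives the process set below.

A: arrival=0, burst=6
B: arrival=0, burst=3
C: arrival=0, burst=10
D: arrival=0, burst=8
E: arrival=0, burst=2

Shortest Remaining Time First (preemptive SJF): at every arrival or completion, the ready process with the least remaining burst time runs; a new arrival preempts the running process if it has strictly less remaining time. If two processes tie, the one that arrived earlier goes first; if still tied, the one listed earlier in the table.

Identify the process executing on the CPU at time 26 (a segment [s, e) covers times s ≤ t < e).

C

Schedule: | E 0-2 | B 2-5 | A 5-11 | D 11-19 | C 19-29 |
Completion: A=11  B=5  C=29  D=19  E=2
Turnaround (C−A): A=11  B=5  C=29  D=19  E=2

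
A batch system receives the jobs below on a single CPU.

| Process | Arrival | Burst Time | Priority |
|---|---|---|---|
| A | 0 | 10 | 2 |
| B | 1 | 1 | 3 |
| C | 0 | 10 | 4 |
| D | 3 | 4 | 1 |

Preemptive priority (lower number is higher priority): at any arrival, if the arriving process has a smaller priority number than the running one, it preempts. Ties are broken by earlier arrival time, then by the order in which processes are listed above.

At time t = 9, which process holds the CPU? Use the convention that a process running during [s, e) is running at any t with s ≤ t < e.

Gantt: | A 0-3 | D 3-7 | A 7-14 | B 14-15 | C 15-25 |
Completion: A=14  B=15  C=25  D=7

A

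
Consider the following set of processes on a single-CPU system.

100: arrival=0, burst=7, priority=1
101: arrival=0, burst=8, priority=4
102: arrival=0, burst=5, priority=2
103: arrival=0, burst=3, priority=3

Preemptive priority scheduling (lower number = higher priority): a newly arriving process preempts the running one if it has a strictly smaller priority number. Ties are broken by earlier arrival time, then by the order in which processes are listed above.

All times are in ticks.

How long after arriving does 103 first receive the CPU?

Schedule: | 100 0-7 | 102 7-12 | 103 12-15 | 101 15-23 |
Completion: 100=7  101=23  102=12  103=15
Turnaround (C−A): 100=7  101=23  102=12  103=15
Response(103) = first start − arrival = 12 − 0 = 12

12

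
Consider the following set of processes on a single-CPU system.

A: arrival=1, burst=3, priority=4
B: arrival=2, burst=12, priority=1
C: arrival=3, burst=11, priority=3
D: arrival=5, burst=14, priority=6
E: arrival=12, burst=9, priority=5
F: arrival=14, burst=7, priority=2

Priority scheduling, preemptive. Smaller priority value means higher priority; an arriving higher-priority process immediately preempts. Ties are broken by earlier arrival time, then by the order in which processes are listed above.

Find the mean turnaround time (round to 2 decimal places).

27.33

Schedule: | idle 0-1 | A 1-2 | B 2-14 | F 14-21 | C 21-32 | A 32-34 | E 34-43 | D 43-57 |
Completion: A=34  B=14  C=32  D=57  E=43  F=21
Turnaround times: A=33, B=12, C=29, D=52, E=31, F=7
Average turnaround = (33+12+29+52+31+7) / 6 = 164/6 = 27.33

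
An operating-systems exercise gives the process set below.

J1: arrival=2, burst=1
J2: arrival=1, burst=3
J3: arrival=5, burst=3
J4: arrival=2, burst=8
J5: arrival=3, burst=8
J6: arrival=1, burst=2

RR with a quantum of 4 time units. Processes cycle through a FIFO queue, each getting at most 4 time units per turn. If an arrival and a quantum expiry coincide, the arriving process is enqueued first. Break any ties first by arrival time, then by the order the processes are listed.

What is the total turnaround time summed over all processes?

Timeline: | idle 0-1 | J2 1-4 | J6 4-6 | J1 6-7 | J4 7-11 | J5 11-15 | J3 15-18 | J4 18-22 | J5 22-26 |
Completion: J1=7  J2=4  J3=18  J4=22  J5=26  J6=6
Turnaround = completion − arrival: J1=5, J2=3, J3=13, J4=20, J5=23, J6=5
Total turnaround = 5 + 3 + 13 + 20 + 23 + 5 = 69

69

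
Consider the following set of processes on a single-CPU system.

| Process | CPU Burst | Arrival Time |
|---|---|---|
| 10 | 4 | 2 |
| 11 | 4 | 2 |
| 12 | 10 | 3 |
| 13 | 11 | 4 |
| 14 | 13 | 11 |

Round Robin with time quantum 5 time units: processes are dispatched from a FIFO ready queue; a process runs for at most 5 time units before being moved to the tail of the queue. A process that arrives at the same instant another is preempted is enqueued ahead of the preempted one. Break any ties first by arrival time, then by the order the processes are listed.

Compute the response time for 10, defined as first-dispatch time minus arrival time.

0

Gantt: | idle 0-2 | 10 2-6 | 11 6-10 | 12 10-15 | 13 15-20 | 14 20-25 | 12 25-30 | 13 30-35 | 14 35-40 | 13 40-41 | 14 41-44 |
Completion: 10=6  11=10  12=30  13=41  14=44
Turnaround (C−A): 10=4  11=8  12=27  13=37  14=33
Response(10) = first start − arrival = 2 − 2 = 0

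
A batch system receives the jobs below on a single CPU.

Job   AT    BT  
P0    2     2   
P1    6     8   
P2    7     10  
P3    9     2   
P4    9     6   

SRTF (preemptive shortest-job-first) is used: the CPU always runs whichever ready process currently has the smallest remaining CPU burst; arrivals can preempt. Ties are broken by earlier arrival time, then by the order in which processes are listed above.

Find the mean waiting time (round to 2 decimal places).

4.80

Schedule: | idle 0-2 | P0 2-4 | idle 4-6 | P1 6-9 | P3 9-11 | P1 11-16 | P4 16-22 | P2 22-32 |
Completion: P0=4  P1=16  P2=32  P3=11  P4=22
Turnaround (C−A): P0=2  P1=10  P2=25  P3=2  P4=13
Waiting times: P0=0, P1=2, P2=15, P3=0, P4=7
Average waiting = (0+2+15+0+7) / 5 = 24/5 = 4.80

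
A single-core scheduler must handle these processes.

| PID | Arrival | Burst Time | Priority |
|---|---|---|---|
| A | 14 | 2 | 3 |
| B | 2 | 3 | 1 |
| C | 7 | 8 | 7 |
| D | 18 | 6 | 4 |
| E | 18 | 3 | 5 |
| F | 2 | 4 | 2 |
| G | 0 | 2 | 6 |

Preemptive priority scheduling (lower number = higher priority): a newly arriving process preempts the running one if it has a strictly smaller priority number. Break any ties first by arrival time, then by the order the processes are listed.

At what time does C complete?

Timeline: | G 0-2 | B 2-5 | F 5-9 | C 9-14 | A 14-16 | C 16-18 | D 18-24 | E 24-27 | C 27-28 |
Completion: A=16  B=5  C=28  D=24  E=27  F=9  G=2

28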